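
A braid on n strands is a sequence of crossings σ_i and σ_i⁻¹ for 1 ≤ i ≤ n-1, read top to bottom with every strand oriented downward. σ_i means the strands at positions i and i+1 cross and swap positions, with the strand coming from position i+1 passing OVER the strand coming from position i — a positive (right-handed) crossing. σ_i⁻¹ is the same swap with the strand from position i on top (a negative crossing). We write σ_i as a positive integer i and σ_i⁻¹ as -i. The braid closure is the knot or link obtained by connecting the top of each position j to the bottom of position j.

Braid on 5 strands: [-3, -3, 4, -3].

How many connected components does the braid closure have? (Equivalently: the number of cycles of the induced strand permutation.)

Track the strand permutation on 5 strands, starting from identity.
  step 1: s3^-1 swaps positions 3,4 -> [1 2 4 3 5]
  step 2: s3^-1 swaps positions 3,4 -> [1 2 3 4 5]
  step 3: s4 swaps positions 4,5 -> [1 2 3 5 4]
  step 4: s3^-1 swaps positions 3,4 -> [1 2 5 3 4]
Final permutation (position -> original strand): [1 2 5 3 4]
Closure components = cycle count of this permutation = 3.

Answer: 3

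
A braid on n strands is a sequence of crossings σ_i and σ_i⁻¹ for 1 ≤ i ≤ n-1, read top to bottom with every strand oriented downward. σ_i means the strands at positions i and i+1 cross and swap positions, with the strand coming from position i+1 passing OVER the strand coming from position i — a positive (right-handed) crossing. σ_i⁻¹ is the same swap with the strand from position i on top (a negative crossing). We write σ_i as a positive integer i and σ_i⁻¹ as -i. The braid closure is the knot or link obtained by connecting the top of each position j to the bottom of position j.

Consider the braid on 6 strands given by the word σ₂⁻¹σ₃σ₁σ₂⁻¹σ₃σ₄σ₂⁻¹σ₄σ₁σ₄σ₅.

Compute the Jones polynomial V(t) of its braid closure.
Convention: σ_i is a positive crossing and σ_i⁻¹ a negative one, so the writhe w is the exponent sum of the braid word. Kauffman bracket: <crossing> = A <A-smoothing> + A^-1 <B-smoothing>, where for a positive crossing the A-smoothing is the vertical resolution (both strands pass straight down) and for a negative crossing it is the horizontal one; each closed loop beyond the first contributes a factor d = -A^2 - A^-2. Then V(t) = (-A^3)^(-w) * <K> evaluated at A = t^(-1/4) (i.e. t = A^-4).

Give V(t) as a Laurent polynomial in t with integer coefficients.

The presented braid s2^-1 s3 s1 s2^-1 s3 s4 s2^-1 s4 s1 s4 s5 on 6 strands reduces by inverse Markov moves (closure unchanged at each step):
  Destabilize: the word has the form β·s5 where s5 occurs only as the final letter (β ∈ B_5); drop it and the last strand → 5 strands.
Reduced to β = s2^-1 s3 s1 s2^-1 s3 s4 s2^-1 s4 s1 s4 on 5 strands, 10 crossings.
Compute on β:
Braid: s2^-1 s3 s1 s2^-1 s3 s4 s2^-1 s4 s1 s4 on 5 strands, 10 crossings.
Writhe w = (#positive) - (#negative) = 7 - 3 = 4.
State-sum expansion of <K>. There are 2^10 = 1024 states.
For each crossing: s=0 is the vertical smoothing, s=1 horizontal. Crossing k contributes A^(sign_k * (1 - 2*s_k)); loop factor d = -A^2 - A^-2.
Tabulate the states by total A-exponent and number of loops L (A-exp: L × count):
  A^10: L=6 ×1
  A^8: L=5 ×10
  A^6: L=4 ×42, L=6 ×3
  A^4: L=3 ×95, L=5 ×24, L=7 ×1
  A^2: L=2 ×117, L=4 ×86, L=6 ×7
  A^0: L=1 ×63, L=3 ×157, L=5 ×32
  A^-2: L=2 ×120, L=4 ×87, L=6 ×3
  A^-4: L=3 ×99, L=5 ×21
  A^-6: L=4 ×43, L=6 ×2
  A^-8: L=5 ×10
  A^-10: L=6 ×1
Each group contributes A^e * Σ count * d^(L-1):
Powers of d = -A^2 - A^-2: d^2 = A^4 + 2 + A^-4; d^3 = -A^6 - 3*A^2 - 3*A^-2 - A^-6; d^4 = A^8 + 4*A^4 + 6 + 4*A^-4 + A^-8; d^5 = -A^10 - 5*A^6 - 10*A^2 - 10*A^-2 - 5*A^-6 - A^-10; d^6 = A^12 + 6*A^8 + 15*A^4 + 20 + 15*A^-4 + 6*A^-8 + A^-12.
  A^10 * (d^5) = -A^20 - 5*A^16 - 10*A^12 - 10*A^8 - 5*A^4 - 1
  A^8 * (10*d^4) = 10*A^16 + 40*A^12 + 60*A^8 + 40*A^4 + 10
  A^6 * (42*d^3 + 3*d^5) = -3*A^16 - 57*A^12 - 156*A^8 - 156*A^4 - 57 - 3*A^-4
  A^4 * (95*d^2 + 24*d^4 + d^6) = A^16 + 30*A^12 + 206*A^8 + 354*A^4 + 206 + 30*A^-4 + A^-8
  A^2 * (117*d + 86*d^3 + 7*d^5) = -7*A^12 - 121*A^8 - 445*A^4 - 445 - 121*A^-4 - 7*A^-8
  A^0 * (63 + 157*d^2 + 32*d^4) = 32*A^8 + 285*A^4 + 569 + 285*A^-4 + 32*A^-8
  A^-2 * (120*d + 87*d^3 + 3*d^5) = -3*A^8 - 102*A^4 - 411 - 411*A^-4 - 102*A^-8 - 3*A^-12
  A^-4 * (99*d^2 + 21*d^4) = 21*A^4 + 183 + 324*A^-4 + 183*A^-8 + 21*A^-12
  A^-6 * (43*d^3 + 2*d^5) = -2*A^4 - 53 - 149*A^-4 - 149*A^-8 - 53*A^-12 - 2*A^-16
  A^-8 * (10*d^4) = 10 + 40*A^-4 + 60*A^-8 + 40*A^-12 + 10*A^-16
  A^-10 * (d^5) = -1 - 5*A^-4 - 10*A^-8 - 10*A^-12 - 5*A^-16 - A^-20
Summing the groups: <K> = -A^20 + 3*A^16 - 4*A^12 + 8*A^8 - 10*A^4 + 10 - 10*A^-4 + 8*A^-8 - 5*A^-12 + 3*A^-16 - A^-20
Normalise by the writhe: (-A^3)^(-w) = (-A^3)^(-4) = A^-12, so f(A) = A^-12 * <K> = -A^8 + 3*A^4 - 4 + 8*A^-4 - 10*A^-8 + 10*A^-12 - 10*A^-16 + 8*A^-20 - 5*A^-24 + 3*A^-28 - A^-32.
Substitute A = t^(-1/4), i.e. A^e → t^(-e/4): V(t) = -t^8 + 3*t^7 - 5*t^6 + 8*t^5 - 10*t^4 + 10*t^3 - 10*t^2 + 8*t - 4 + 3*t^-1 - t^-2

Answer: -t^8 + 3*t^7 - 5*t^6 + 8*t^5 - 10*t^4 + 10*t^3 - 10*t^2 + 8*t - 4 + 3*t^-1 - t^-2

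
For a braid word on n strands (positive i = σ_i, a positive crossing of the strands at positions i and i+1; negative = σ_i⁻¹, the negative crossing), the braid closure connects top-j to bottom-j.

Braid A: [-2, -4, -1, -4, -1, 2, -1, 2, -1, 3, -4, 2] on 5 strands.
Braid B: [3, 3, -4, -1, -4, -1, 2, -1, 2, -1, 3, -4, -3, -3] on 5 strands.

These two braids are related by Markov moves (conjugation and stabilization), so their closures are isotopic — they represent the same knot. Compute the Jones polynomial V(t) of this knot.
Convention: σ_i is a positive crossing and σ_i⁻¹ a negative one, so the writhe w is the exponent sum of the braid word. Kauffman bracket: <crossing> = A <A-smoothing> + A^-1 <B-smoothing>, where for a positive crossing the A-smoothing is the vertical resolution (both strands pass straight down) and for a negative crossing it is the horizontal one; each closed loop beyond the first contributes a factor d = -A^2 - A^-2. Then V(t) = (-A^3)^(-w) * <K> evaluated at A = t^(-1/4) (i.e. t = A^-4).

Markov-equivalent braids have isotopic closures, hence identical knot invariants. Strip the Markov moves from each word to reach a common short braid β, then compute V(t) once on β.
Braid A: s2^-1 s4^-1 s1^-1 s4^-1 s1^-1 s2 s1^-1 s2 s1^-1 s3 s4^-1 s2 on 5 strands reduces by inverse Markov moves (closure unchanged at each step):
  Deconjugate: the word is γ·β·γ⁻¹ with γ = s2^-1 (prefix) and γ⁻¹ = s2 (suffix); strip both.
Reduced to β = s4^-1 s1^-1 s4^-1 s1^-1 s2 s1^-1 s2 s1^-1 s3 s4^-1 on 5 strands, 10 crossings.
Braid B: s3 s3 s4^-1 s1^-1 s4^-1 s1^-1 s2 s1^-1 s2 s1^-1 s3 s4^-1 s3^-1 s3^-1 on 5 strands reduces by inverse Markov moves (closure unchanged at each step):
  Deconjugate: the word is γ·β·γ⁻¹ with γ = s3 s3 (prefix) and γ⁻¹ = s3^-1 s3^-1 (suffix); strip both.
Reduced to β = s4^-1 s1^-1 s4^-1 s1^-1 s2 s1^-1 s2 s1^-1 s3 s4^-1 on 5 strands, 10 crossings.
Both give the same β = s4^-1 s1^-1 s4^-1 s1^-1 s2 s1^-1 s2 s1^-1 s3 s4^-1 on 5 strands, so one state sum suffices:
Braid: s4^-1 s1^-1 s4^-1 s1^-1 s2 s1^-1 s2 s1^-1 s3 s4^-1 on 5 strands, 10 crossings.
Writhe w = (#positive) - (#negative) = 3 - 7 = -4.
Computing the Kauffman bracket via state sum. There are 2^10 = 1024 states.
For each crossing: s=0 is the vertical smoothing, s=1 horizontal. Crossing k contributes A^(sign_k * (1 - 2*s_k)); loop factor d = -A^2 - A^-2.
Tabulate the states by total A-exponent and number of loops L (A-exp: L × count):
  A^10: L=8 ×1
  A^8: L=7 ×10
  A^6: L=6 ×45
  A^4: L=5 ×118, L=7 ×2
  A^2: L=4 ×195, L=6 ×15
  A^0: L=3 ×203, L=5 ×49
  A^-2: L=2 ×123, L=4 ×85, L=6 ×2
  A^-4: L=1 ×33, L=3 ×78, L=5 ×9
  A^-6: L=2 ×29, L=4 ×16
  A^-8: L=3 ×9, L=5 ×1
  A^-10: L=4 ×1
Each group contributes A^e * Σ count * d^(L-1):
Powers of d = -A^2 - A^-2: d^2 = A^4 + 2 + A^-4; d^3 = -A^6 - 3*A^2 - 3*A^-2 - A^-6; d^4 = A^8 + 4*A^4 + 6 + 4*A^-4 + A^-8; d^5 = -A^10 - 5*A^6 - 10*A^2 - 10*A^-2 - 5*A^-6 - A^-10; d^6 = A^12 + 6*A^8 + 15*A^4 + 20 + 15*A^-4 + 6*A^-8 + A^-12; d^7 = -A^14 - 7*A^10 - 21*A^6 - 35*A^2 - 35*A^-2 - 21*A^-6 - 7*A^-10 - A^-14.
  A^10 * (d^7) = -A^24 - 7*A^20 - 21*A^16 - 35*A^12 - 35*A^8 - 21*A^4 - 7 - A^-4
  A^8 * (10*d^6) = 10*A^20 + 60*A^16 + 150*A^12 + 200*A^8 + 150*A^4 + 60 + 10*A^-4
  A^6 * (45*d^5) = -45*A^16 - 225*A^12 - 450*A^8 - 450*A^4 - 225 - 45*A^-4
  A^4 * (118*d^4 + 2*d^6) = 2*A^16 + 130*A^12 + 502*A^8 + 748*A^4 + 502 + 130*A^-4 + 2*A^-8
  A^2 * (195*d^3 + 15*d^5) = -15*A^12 - 270*A^8 - 735*A^4 - 735 - 270*A^-4 - 15*A^-8
  A^0 * (203*d^2 + 49*d^4) = 49*A^8 + 399*A^4 + 700 + 399*A^-4 + 49*A^-8
  A^-2 * (123*d + 85*d^3 + 2*d^5) = -2*A^8 - 95*A^4 - 398 - 398*A^-4 - 95*A^-8 - 2*A^-12
  A^-4 * (33 + 78*d^2 + 9*d^4) = 9*A^4 + 114 + 243*A^-4 + 114*A^-8 + 9*A^-12
  A^-6 * (29*d + 16*d^3) = -16 - 77*A^-4 - 77*A^-8 - 16*A^-12
  A^-8 * (9*d^2 + d^4) = 1 + 13*A^-4 + 24*A^-8 + 13*A^-12 + A^-16
  A^-10 * (d^3) = -A^-4 - 3*A^-8 - 3*A^-12 - A^-16
Summing the groups: <K> = -A^24 + 3*A^20 - 4*A^16 + 5*A^12 - 6*A^8 + 5*A^4 - 4 + 3*A^-4 - A^-8 + A^-12
Normalise by the writhe: (-A^3)^(-w) = (-A^3)^(4) = A^12, so f(A) = A^12 * <K> = -A^36 + 3*A^32 - 4*A^28 + 5*A^24 - 6*A^20 + 5*A^16 - 4*A^12 + 3*A^8 - A^4 + 1.
Substitute A = t^(-1/4), i.e. A^e → t^(-e/4): V(t) = 1 - t^-1 + 3*t^-2 - 4*t^-3 + 5*t^-4 - 6*t^-5 + 5*t^-6 - 4*t^-7 + 3*t^-8 - t^-9

Answer: 1 - t^-1 + 3*t^-2 - 4*t^-3 + 5*t^-4 - 6*t^-5 + 5*t^-6 - 4*t^-7 + 3*t^-8 - t^-9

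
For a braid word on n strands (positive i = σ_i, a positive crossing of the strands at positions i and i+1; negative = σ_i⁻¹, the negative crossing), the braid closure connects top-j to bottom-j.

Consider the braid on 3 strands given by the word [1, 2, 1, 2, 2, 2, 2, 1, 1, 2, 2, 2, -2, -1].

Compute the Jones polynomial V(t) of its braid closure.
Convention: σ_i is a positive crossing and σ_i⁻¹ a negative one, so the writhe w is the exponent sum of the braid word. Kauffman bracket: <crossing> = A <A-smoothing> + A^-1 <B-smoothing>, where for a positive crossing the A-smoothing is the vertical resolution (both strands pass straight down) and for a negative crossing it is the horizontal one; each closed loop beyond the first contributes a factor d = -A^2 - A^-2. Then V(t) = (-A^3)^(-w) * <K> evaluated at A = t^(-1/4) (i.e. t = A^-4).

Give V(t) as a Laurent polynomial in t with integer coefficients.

-t^12 + t^11 - t^10 + t^9 - t^8 + t^6 + t^4

Derivation:
The presented braid s1 s2 s1 s2 s2 s2 s2 s1 s1 s2 s2 s2 s2^-1 s1^-1 on 3 strands reduces by inverse Markov moves (closure unchanged at each step):
  Deconjugate: the word is γ·β·γ⁻¹ with γ = s1 s2 (prefix) and γ⁻¹ = s2^-1 s1^-1 (suffix); strip both.
Reduced to β = s1 s2 s2 s2 s2 s1 s1 s2 s2 s2 on 3 strands, 10 crossings.
Compute on β:
Braid: s1 s2 s2 s2 s2 s1 s1 s2 s2 s2 on 3 strands, 10 crossings.
Writhe w = (#positive) - (#negative) = 10 - 0 = 10.
Computing the Kauffman bracket via state sum. There are 2^10 = 1024 states.
Smooth each crossing (0=||, 1=⌣⌢); contribution A^(Σ sign_k(1-2s_k)) * d^(L-1).
Tabulate the states by total A-exponent and number of loops L (A-exp: L × count):
  A^10: L=3 ×1
  A^8: L=2 ×10
  A^6: L=1 ×21, L=3 ×24
  A^4: L=2 ×84, L=4 ×36
  A^2: L=1 ×24, L=3 ×151, L=5 ×35
  A^0: L=2 ×72, L=4 ×159, L=6 ×21
  A^-2: L=3 ×98, L=5 ×105, L=7 ×7
  A^-4: L=4 ×76, L=6 ×43, L=8 ×1
  A^-6: L=5 ×35, L=7 ×10
  A^-8: L=6 ×9, L=8 ×1
  A^-10: L=7 ×1
Each group contributes A^e * Σ count * d^(L-1):
Powers of d = -A^2 - A^-2: d^2 = A^4 + 2 + A^-4; d^3 = -A^6 - 3*A^2 - 3*A^-2 - A^-6; d^4 = A^8 + 4*A^4 + 6 + 4*A^-4 + A^-8; d^5 = -A^10 - 5*A^6 - 10*A^2 - 10*A^-2 - 5*A^-6 - A^-10; d^6 = A^12 + 6*A^8 + 15*A^4 + 20 + 15*A^-4 + 6*A^-8 + A^-12; d^7 = -A^14 - 7*A^10 - 21*A^6 - 35*A^2 - 35*A^-2 - 21*A^-6 - 7*A^-10 - A^-14.
  A^10 * (d^2) = A^14 + 2*A^10 + A^6
  A^8 * (10*d) = -10*A^10 - 10*A^6
  A^6 * (21 + 24*d^2) = 24*A^10 + 69*A^6 + 24*A^2
  A^4 * (84*d + 36*d^3) = -36*A^10 - 192*A^6 - 192*A^2 - 36*A^-2
  A^2 * (24 + 151*d^2 + 35*d^4) = 35*A^10 + 291*A^6 + 536*A^2 + 291*A^-2 + 35*A^-6
  A^0 * (72*d + 159*d^3 + 21*d^5) = -21*A^10 - 264*A^6 - 759*A^2 - 759*A^-2 - 264*A^-6 - 21*A^-10
  A^-2 * (98*d^2 + 105*d^4 + 7*d^6) = 7*A^10 + 147*A^6 + 623*A^2 + 966*A^-2 + 623*A^-6 + 147*A^-10 + 7*A^-14
  A^-4 * (76*d^3 + 43*d^5 + d^7) = -A^10 - 50*A^6 - 312*A^2 - 693*A^-2 - 693*A^-6 - 312*A^-10 - 50*A^-14 - A^-18
  A^-6 * (35*d^4 + 10*d^6) = 10*A^6 + 95*A^2 + 290*A^-2 + 410*A^-6 + 290*A^-10 + 95*A^-14 + 10*A^-18
  A^-8 * (9*d^5 + d^7) = -A^6 - 16*A^2 - 66*A^-2 - 125*A^-6 - 125*A^-10 - 66*A^-14 - 16*A^-18 - A^-22
  A^-10 * (d^6) = A^2 + 6*A^-2 + 15*A^-6 + 20*A^-10 + 15*A^-14 + 6*A^-18 + A^-22
Summing the groups: <K> = A^14 + A^6 - A^-2 + A^-6 - A^-10 + A^-14 - A^-18
Normalise by the writhe: (-A^3)^(-w) = (-A^3)^(-10) = A^-30, so f(A) = A^-30 * <K> = A^-16 + A^-24 - A^-32 + A^-36 - A^-40 + A^-44 - A^-48.
Substitute A = t^(-1/4), i.e. A^e → t^(-e/4): V(t) = -t^12 + t^11 - t^10 + t^9 - t^8 + t^6 + t^4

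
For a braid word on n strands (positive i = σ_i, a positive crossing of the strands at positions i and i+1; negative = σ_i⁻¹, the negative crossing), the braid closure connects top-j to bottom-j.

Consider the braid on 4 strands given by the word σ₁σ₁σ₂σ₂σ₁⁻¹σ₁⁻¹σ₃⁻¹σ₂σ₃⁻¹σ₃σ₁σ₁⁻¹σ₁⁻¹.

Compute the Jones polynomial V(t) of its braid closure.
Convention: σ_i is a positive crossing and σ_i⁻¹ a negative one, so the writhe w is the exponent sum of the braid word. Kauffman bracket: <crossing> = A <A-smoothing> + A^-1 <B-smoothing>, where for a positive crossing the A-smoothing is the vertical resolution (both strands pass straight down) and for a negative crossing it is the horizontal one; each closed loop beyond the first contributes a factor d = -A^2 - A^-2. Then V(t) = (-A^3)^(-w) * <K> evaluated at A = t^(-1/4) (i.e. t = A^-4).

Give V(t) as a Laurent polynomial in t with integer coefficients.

1

Derivation:
The presented braid s1 s1 s2 s2 s1^-1 s1^-1 s3^-1 s2 s3^-1 s3 s1 s1^-1 s1^-1 on 4 strands reduces by inverse Markov moves (closure unchanged at each step):
  Deconjugate: the word is γ·β·γ⁻¹ with γ = s1 s1 (prefix) and γ⁻¹ = s1^-1 s1^-1 (suffix); strip both.
Reduced to β = s2 s2 s1^-1 s1^-1 s3^-1 s2 s3^-1 s3 s1 on 4 strands, 9 crossings.
Compute on β:
First cancel adjacent σ_i σ_i⁻¹ pairs (Reidemeister II — same braid, same closure): s2 s2 s1^-1 s1^-1 s3^-1 s2 s3^-1 s3 s1 → s2 s2 s1^-1 s1^-1 s3^-1 s2 s1.
Braid: s2 s2 s1^-1 s1^-1 s3^-1 s2 s1 on 4 strands, 7 crossings.
Writhe w = (#positive) - (#negative) = 4 - 3 = 1.
State-sum expansion of <K>. There are 2^7 = 128 states.
Each crossing splits two ways (0=vertical, 1=horizontal). The state's weight is A^(#A-smoothings - #B-smoothings) * d^(loops - 1).
Tabulate the states by total A-exponent and number of loops L (A-exp: L × count):
  A^7: L=3 ×1
  A^5: L=2 ×5, L=4 ×2
  A^3: L=1 ×6, L=3 ×14, L=5 ×1
  A^1: L=2 ×24, L=4 ×11
  A^-1: L=1 ×7, L=3 ×26, L=5 ×2
  A^-3: L=2 ×12, L=4 ×9
  A^-5: L=3 ×6, L=5 ×1
  A^-7: L=4 ×1
Each group contributes A^e * Σ count * d^(L-1):
Powers of d = -A^2 - A^-2: d^2 = A^4 + 2 + A^-4; d^3 = -A^6 - 3*A^2 - 3*A^-2 - A^-6; d^4 = A^8 + 4*A^4 + 6 + 4*A^-4 + A^-8.
  A^7 * (d^2) = A^11 + 2*A^7 + A^3
  A^5 * (5*d + 2*d^3) = -2*A^11 - 11*A^7 - 11*A^3 - 2*A^-1
  A^3 * (6 + 14*d^2 + d^4) = A^11 + 18*A^7 + 40*A^3 + 18*A^-1 + A^-5
  A^1 * (24*d + 11*d^3) = -11*A^7 - 57*A^3 - 57*A^-1 - 11*A^-5
  A^-1 * (7 + 26*d^2 + 2*d^4) = 2*A^7 + 34*A^3 + 71*A^-1 + 34*A^-5 + 2*A^-9
  A^-3 * (12*d + 9*d^3) = -9*A^3 - 39*A^-1 - 39*A^-5 - 9*A^-9
  A^-5 * (6*d^2 + d^4) = A^3 + 10*A^-1 + 18*A^-5 + 10*A^-9 + A^-13
  A^-7 * (d^3) = -A^-1 - 3*A^-5 - 3*A^-9 - A^-13
Summing the groups: <K> = -A^3
Normalise by the writhe: (-A^3)^(-w) = (-A^3)^(-1) = -A^-3, so f(A) = -A^-3 * <K> = 1.
Substitute A = t^(-1/4), i.e. A^e → t^(-e/4): V(t) = 1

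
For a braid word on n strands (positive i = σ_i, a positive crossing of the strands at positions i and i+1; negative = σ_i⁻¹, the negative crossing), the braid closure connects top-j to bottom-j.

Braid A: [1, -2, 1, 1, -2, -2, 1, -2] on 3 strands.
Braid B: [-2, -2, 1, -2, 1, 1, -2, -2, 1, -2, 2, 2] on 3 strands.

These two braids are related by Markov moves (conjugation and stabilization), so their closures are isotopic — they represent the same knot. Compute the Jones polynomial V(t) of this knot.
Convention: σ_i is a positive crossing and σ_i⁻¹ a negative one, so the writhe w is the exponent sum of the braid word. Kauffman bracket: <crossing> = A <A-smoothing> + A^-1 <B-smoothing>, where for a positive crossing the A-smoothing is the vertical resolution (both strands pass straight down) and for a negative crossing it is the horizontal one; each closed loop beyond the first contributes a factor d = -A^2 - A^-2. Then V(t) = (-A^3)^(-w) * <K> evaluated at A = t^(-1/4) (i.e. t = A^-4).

Markov-equivalent braids have isotopic closures, hence identical knot invariants. Strip the Markov moves from each word to reach a common short braid β, then compute V(t) once on β.
Braid A: s1 s2^-1 s1 s1 s2^-1 s2^-1 s1 s2^-1 on 3 strands has no conjugating prefix/suffix or stabilization to strip; take β = s1 s2^-1 s1 s1 s2^-1 s2^-1 s1 s2^-1.
Braid B: s2^-1 s2^-1 s1 s2^-1 s1 s1 s2^-1 s2^-1 s1 s2^-1 s2 s2 on 3 strands reduces by inverse Markov moves (closure unchanged at each step):
  Deconjugate: the word is γ·β·γ⁻¹ with γ = s2^-1 s2^-1 (prefix) and γ⁻¹ = s2 s2 (suffix); strip both.
Reduced to β = s1 s2^-1 s1 s1 s2^-1 s2^-1 s1 s2^-1 on 3 strands, 8 crossings.
Both give the same β = s1 s2^-1 s1 s1 s2^-1 s2^-1 s1 s2^-1 on 3 strands, so one state sum suffices:
Braid: s1 s2^-1 s1 s1 s2^-1 s2^-1 s1 s2^-1 on 3 strands, 8 crossings.
Writhe w = (#positive) - (#negative) = 4 - 4 = 0.
Enumerate smoothing states for the bracket polynomial. There are 2^8 = 256 states.
Smooth each crossing (0=||, 1=⌣⌢); contribution A^(Σ sign_k(1-2s_k)) * d^(L-1).
Tabulate the states by total A-exponent and number of loops L (A-exp: L × count):
  A^8: L=5 ×1
  A^6: L=4 ×8
  A^4: L=3 ×27, L=5 ×1
  A^2: L=2 ×47, L=4 ×9
  A^0: L=1 ×37, L=3 ×32, L=5 ×1
  A^-2: L=2 ×47, L=4 ×9
  A^-4: L=3 ×27, L=5 ×1
  A^-6: L=4 ×8
  A^-8: L=5 ×1
Each group contributes A^e * Σ count * d^(L-1):
Powers of d = -A^2 - A^-2: d^2 = A^4 + 2 + A^-4; d^3 = -A^6 - 3*A^2 - 3*A^-2 - A^-6; d^4 = A^8 + 4*A^4 + 6 + 4*A^-4 + A^-8.
  A^8 * (d^4) = A^16 + 4*A^12 + 6*A^8 + 4*A^4 + 1
  A^6 * (8*d^3) = -8*A^12 - 24*A^8 - 24*A^4 - 8
  A^4 * (27*d^2 + d^4) = A^12 + 31*A^8 + 60*A^4 + 31 + A^-4
  A^2 * (47*d + 9*d^3) = -9*A^8 - 74*A^4 - 74 - 9*A^-4
  A^0 * (37 + 32*d^2 + d^4) = A^8 + 36*A^4 + 107 + 36*A^-4 + A^-8
  A^-2 * (47*d + 9*d^3) = -9*A^4 - 74 - 74*A^-4 - 9*A^-8
  A^-4 * (27*d^2 + d^4) = A^4 + 31 + 60*A^-4 + 31*A^-8 + A^-12
  A^-6 * (8*d^3) = -8 - 24*A^-4 - 24*A^-8 - 8*A^-12
  A^-8 * (d^4) = 1 + 4*A^-4 + 6*A^-8 + 4*A^-12 + A^-16
Summing the groups: <K> = A^16 - 3*A^12 + 5*A^8 - 6*A^4 + 7 - 6*A^-4 + 5*A^-8 - 3*A^-12 + A^-16
Normalise by the writhe: (-A^3)^(-w) = (-A^3)^(0) = 1, so f(A) = 1 * <K> = A^16 - 3*A^12 + 5*A^8 - 6*A^4 + 7 - 6*A^-4 + 5*A^-8 - 3*A^-12 + A^-16.
Substitute A = t^(-1/4), i.e. A^e → t^(-e/4): V(t) = t^4 - 3*t^3 + 5*t^2 - 6*t + 7 - 6*t^-1 + 5*t^-2 - 3*t^-3 + t^-4

Answer: t^4 - 3*t^3 + 5*t^2 - 6*t + 7 - 6*t^-1 + 5*t^-2 - 3*t^-3 + t^-4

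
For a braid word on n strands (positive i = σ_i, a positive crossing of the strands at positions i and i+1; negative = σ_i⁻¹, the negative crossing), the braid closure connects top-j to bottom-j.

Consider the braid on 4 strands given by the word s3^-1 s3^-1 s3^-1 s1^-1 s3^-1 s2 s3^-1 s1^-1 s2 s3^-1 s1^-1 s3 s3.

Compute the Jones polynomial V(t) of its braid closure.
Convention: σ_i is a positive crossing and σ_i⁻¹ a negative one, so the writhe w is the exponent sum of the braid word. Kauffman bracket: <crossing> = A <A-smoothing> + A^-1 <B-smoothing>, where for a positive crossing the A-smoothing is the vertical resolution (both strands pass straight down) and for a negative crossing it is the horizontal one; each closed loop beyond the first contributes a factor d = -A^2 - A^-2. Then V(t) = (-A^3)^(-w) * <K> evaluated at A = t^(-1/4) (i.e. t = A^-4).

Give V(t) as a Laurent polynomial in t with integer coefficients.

The presented braid s3^-1 s3^-1 s3^-1 s1^-1 s3^-1 s2 s3^-1 s1^-1 s2 s3^-1 s1^-1 s3 s3 on 4 strands reduces by inverse Markov moves (closure unchanged at each step):
  Deconjugate: the word is γ·β·γ⁻¹ with γ = s3^-1 s3^-1 (prefix) and γ⁻¹ = s3 s3 (suffix); strip both.
Reduced to β = s3^-1 s1^-1 s3^-1 s2 s3^-1 s1^-1 s2 s3^-1 s1^-1 on 4 strands, 9 crossings.
Compute on β:
Braid: s3^-1 s1^-1 s3^-1 s2 s3^-1 s1^-1 s2 s3^-1 s1^-1 on 4 strands, 9 crossings.
Writhe w = (#positive) - (#negative) = 2 - 7 = -5.
Computing the Kauffman bracket via state sum. There are 2^9 = 512 states.
For each crossing: s=0 is the vertical smoothing, s=1 horizontal. Crossing k contributes A^(sign_k * (1 - 2*s_k)); loop factor d = -A^2 - A^-2.
Tabulate the states by total A-exponent and number of loops L (A-exp: L × count):
  A^9: L=7 ×1
  A^7: L=6 ×9
  A^5: L=5 ×36
  A^3: L=4 ×83, L=6 ×1
  A^1: L=3 ×118, L=5 ×8
  A^-1: L=2 ×100, L=4 ×26
  A^-3: L=1 ×41, L=3 ×42, L=5 ×1
  A^-5: L=2 ×31, L=4 ×5
  A^-7: L=3 ×9
  A^-9: L=4 ×1
Each group contributes A^e * Σ count * d^(L-1):
Powers of d = -A^2 - A^-2: d^2 = A^4 + 2 + A^-4; d^3 = -A^6 - 3*A^2 - 3*A^-2 - A^-6; d^4 = A^8 + 4*A^4 + 6 + 4*A^-4 + A^-8; d^5 = -A^10 - 5*A^6 - 10*A^2 - 10*A^-2 - 5*A^-6 - A^-10; d^6 = A^12 + 6*A^8 + 15*A^4 + 20 + 15*A^-4 + 6*A^-8 + A^-12.
  A^9 * (d^6) = A^21 + 6*A^17 + 15*A^13 + 20*A^9 + 15*A^5 + 6*A + A^-3
  A^7 * (9*d^5) = -9*A^17 - 45*A^13 - 90*A^9 - 90*A^5 - 45*A - 9*A^-3
  A^5 * (36*d^4) = 36*A^13 + 144*A^9 + 216*A^5 + 144*A + 36*A^-3
  A^3 * (83*d^3 + d^5) = -A^13 - 88*A^9 - 259*A^5 - 259*A - 88*A^-3 - A^-7
  A^1 * (118*d^2 + 8*d^4) = 8*A^9 + 150*A^5 + 284*A + 150*A^-3 + 8*A^-7
  A^-1 * (100*d + 26*d^3) = -26*A^5 - 178*A - 178*A^-3 - 26*A^-7
  A^-3 * (41 + 42*d^2 + d^4) = A^5 + 46*A + 131*A^-3 + 46*A^-7 + A^-11
  A^-5 * (31*d + 5*d^3) = -5*A - 46*A^-3 - 46*A^-7 - 5*A^-11
  A^-7 * (9*d^2) = 9*A^-3 + 18*A^-7 + 9*A^-11
  A^-9 * (d^3) = -A^-3 - 3*A^-7 - 3*A^-11 - A^-15
Summing the groups: <K> = A^21 - 3*A^17 + 5*A^13 - 6*A^9 + 7*A^5 - 7*A + 5*A^-3 - 4*A^-7 + 2*A^-11 - A^-15
Normalise by the writhe: (-A^3)^(-w) = (-A^3)^(5) = -A^15, so f(A) = -A^15 * <K> = -A^36 + 3*A^32 - 5*A^28 + 6*A^24 - 7*A^20 + 7*A^16 - 5*A^12 + 4*A^8 - 2*A^4 + 1.
Substitute A = t^(-1/4), i.e. A^e → t^(-e/4): V(t) = 1 - 2*t^-1 + 4*t^-2 - 5*t^-3 + 7*t^-4 - 7*t^-5 + 6*t^-6 - 5*t^-7 + 3*t^-8 - t^-9

Answer: 1 - 2*t^-1 + 4*t^-2 - 5*t^-3 + 7*t^-4 - 7*t^-5 + 6*t^-6 - 5*t^-7 + 3*t^-8 - t^-9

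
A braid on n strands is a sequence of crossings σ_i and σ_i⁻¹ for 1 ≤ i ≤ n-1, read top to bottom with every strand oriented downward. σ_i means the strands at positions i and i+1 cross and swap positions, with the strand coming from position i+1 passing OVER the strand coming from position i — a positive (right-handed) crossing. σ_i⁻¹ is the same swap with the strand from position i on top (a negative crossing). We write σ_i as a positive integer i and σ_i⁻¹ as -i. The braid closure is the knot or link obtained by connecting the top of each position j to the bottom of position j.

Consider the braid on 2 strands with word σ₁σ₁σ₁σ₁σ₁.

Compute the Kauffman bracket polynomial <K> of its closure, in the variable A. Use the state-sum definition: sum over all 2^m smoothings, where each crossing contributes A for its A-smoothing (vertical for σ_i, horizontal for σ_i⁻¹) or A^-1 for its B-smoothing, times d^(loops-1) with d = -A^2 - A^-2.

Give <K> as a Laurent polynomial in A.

-A^7 - A^-1 + A^-5 - A^-9 + A^-13

Derivation:
Braid: s1 s1 s1 s1 s1 on 2 strands, 5 crossings.
Writhe w = (#positive) - (#negative) = 5 - 0 = 5.
Enumerate smoothing states for the bracket polynomial. There are 2^5 = 32 states.
Smooth each crossing (0=||, 1=⌣⌢); contribution A^(Σ sign_k(1-2s_k)) * d^(L-1).
  state 00000: A-exp=+5, loops=2, term = A^5 * d^1
  state 00001: A-exp=+3, loops=1, term = A^3 * d^0
  state 00010: A-exp=+3, loops=1, term = A^3 * d^0
  state 00011: A-exp=+1, loops=2, term = A^1 * d^1
  state 00100: A-exp=+3, loops=1, term = A^3 * d^0
  state 00101: A-exp=+1, loops=2, term = A^1 * d^1
  state 00110: A-exp=+1, loops=2, term = A^1 * d^1
  state 00111: A-exp=-1, loops=3, term = A^-1 * d^2
  state 01000: A-exp=+3, loops=1, term = A^3 * d^0
  state 01001: A-exp=+1, loops=2, term = A^1 * d^1
  state 01010: A-exp=+1, loops=2, term = A^1 * d^1
  state 01011: A-exp=-1, loops=3, term = A^-1 * d^2
  state 01100: A-exp=+1, loops=2, term = A^1 * d^1
  state 01101: A-exp=-1, loops=3, term = A^-1 * d^2
  state 01110: A-exp=-1, loops=3, term = A^-1 * d^2
  state 01111: A-exp=-3, loops=4, term = A^-3 * d^3
  state 10000: A-exp=+3, loops=1, term = A^3 * d^0
  state 10001: A-exp=+1, loops=2, term = A^1 * d^1
  state 10010: A-exp=+1, loops=2, term = A^1 * d^1
  state 10011: A-exp=-1, loops=3, term = A^-1 * d^2
  state 10100: A-exp=+1, loops=2, term = A^1 * d^1
  state 10101: A-exp=-1, loops=3, term = A^-1 * d^2
  state 10110: A-exp=-1, loops=3, term = A^-1 * d^2
  state 10111: A-exp=-3, loops=4, term = A^-3 * d^3
  state 11000: A-exp=+1, loops=2, term = A^1 * d^1
  state 11001: A-exp=-1, loops=3, term = A^-1 * d^2
  state 11010: A-exp=-1, loops=3, term = A^-1 * d^2
  state 11011: A-exp=-3, loops=4, term = A^-3 * d^3
  state 11100: A-exp=-1, loops=3, term = A^-1 * d^2
  state 11101: A-exp=-3, loops=4, term = A^-3 * d^3
  state 11110: A-exp=-3, loops=4, term = A^-3 * d^3
  state 11111: A-exp=-5, loops=5, term = A^-5 * d^4
Collect the terms by A-exponent (count of states per loop number):
Powers of d = -A^2 - A^-2: d^2 = A^4 + 2 + A^-4; d^3 = -A^6 - 3*A^2 - 3*A^-2 - A^-6; d^4 = A^8 + 4*A^4 + 6 + 4*A^-4 + A^-8.
  A^5 * (d) = -A^7 - A^3
  A^3 * (5) = 5*A^3
  A^1 * (10*d) = -10*A^3 - 10*A^-1
  A^-1 * (10*d^2) = 10*A^3 + 20*A^-1 + 10*A^-5
  A^-3 * (5*d^3) = -5*A^3 - 15*A^-1 - 15*A^-5 - 5*A^-9
  A^-5 * (d^4) = A^3 + 4*A^-1 + 6*A^-5 + 4*A^-9 + A^-13
Summing the groups: <K> = -A^7 - A^-1 + A^-5 - A^-9 + A^-13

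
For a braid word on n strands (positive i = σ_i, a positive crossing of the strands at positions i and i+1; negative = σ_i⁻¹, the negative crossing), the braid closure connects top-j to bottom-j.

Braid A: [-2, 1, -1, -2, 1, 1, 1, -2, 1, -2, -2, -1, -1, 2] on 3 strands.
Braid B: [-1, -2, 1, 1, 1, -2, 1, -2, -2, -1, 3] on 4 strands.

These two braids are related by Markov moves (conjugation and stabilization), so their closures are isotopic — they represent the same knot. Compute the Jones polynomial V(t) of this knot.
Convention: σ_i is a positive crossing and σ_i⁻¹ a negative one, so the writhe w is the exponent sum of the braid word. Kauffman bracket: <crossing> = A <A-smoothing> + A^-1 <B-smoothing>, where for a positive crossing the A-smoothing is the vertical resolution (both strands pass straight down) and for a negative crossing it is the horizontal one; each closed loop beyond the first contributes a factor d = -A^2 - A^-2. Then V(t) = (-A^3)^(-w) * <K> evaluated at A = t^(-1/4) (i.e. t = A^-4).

Markov-equivalent braids have isotopic closures, hence identical knot invariants. Strip the Markov moves from each word to reach a common short braid β, then compute V(t) once on β.
Braid A: s2^-1 s1 s1^-1 s2^-1 s1 s1 s1 s2^-1 s1 s2^-1 s2^-1 s1^-1 s1^-1 s2 on 3 strands reduces by inverse Markov moves (closure unchanged at each step):
  Deconjugate: the word is γ·β·γ⁻¹ with γ = s2^-1 s1 (prefix) and γ⁻¹ = s1^-1 s2 (suffix); strip both.
Reduced to β = s1^-1 s2^-1 s1 s1 s1 s2^-1 s1 s2^-1 s2^-1 s1^-1 on 3 strands, 10 crossings.
Braid B: s1^-1 s2^-1 s1 s1 s1 s2^-1 s1 s2^-1 s2^-1 s1^-1 s3 on 4 strands reduces by inverse Markov moves (closure unchanged at each step):
  Destabilize: the word has the form β·s3 where s3 occurs only as the final letter (β ∈ B_3); drop it and the last strand → 3 strands.
Reduced to β = s1^-1 s2^-1 s1 s1 s1 s2^-1 s1 s2^-1 s2^-1 s1^-1 on 3 strands, 10 crossings.
Both give the same β = s1^-1 s2^-1 s1 s1 s1 s2^-1 s1 s2^-1 s2^-1 s1^-1 on 3 strands, so one state sum suffices:
Braid: s1^-1 s2^-1 s1 s1 s1 s2^-1 s1 s2^-1 s2^-1 s1^-1 on 3 strands, 10 crossings.
Writhe w = (#positive) - (#negative) = 4 - 6 = -2.
State-sum expansion of <K>. There are 2^10 = 1024 states.
Smooth each crossing (0=||, 1=⌣⌢); contribution A^(Σ sign_k(1-2s_k)) * d^(L-1).
Tabulate the states by total A-exponent and number of loops L (A-exp: L × count):
  A^10: L=5 ×1
  A^8: L=4 ×10
  A^6: L=3 ×38, L=5 ×7
  A^4: L=2 ×67, L=4 ×49, L=6 ×4
  A^2: L=1 ×46, L=3 ×130, L=5 ×33, L=7 ×1
  A^0: L=2 ×131, L=4 ×110, L=6 ×11
  A^-2: L=1 ×25, L=3 ×133, L=5 ×51, L=7 ×1
  A^-4: L=2 ×37, L=4 ×72, L=6 ×11
  A^-6: L=3 ×25, L=5 ×19, L=7 ×1
  A^-8: L=4 ×8, L=6 ×2
  A^-10: L=5 ×1
Each group contributes A^e * Σ count * d^(L-1):
Powers of d = -A^2 - A^-2: d^2 = A^4 + 2 + A^-4; d^3 = -A^6 - 3*A^2 - 3*A^-2 - A^-6; d^4 = A^8 + 4*A^4 + 6 + 4*A^-4 + A^-8; d^5 = -A^10 - 5*A^6 - 10*A^2 - 10*A^-2 - 5*A^-6 - A^-10; d^6 = A^12 + 6*A^8 + 15*A^4 + 20 + 15*A^-4 + 6*A^-8 + A^-12.
  A^10 * (d^4) = A^18 + 4*A^14 + 6*A^10 + 4*A^6 + A^2
  A^8 * (10*d^3) = -10*A^14 - 30*A^10 - 30*A^6 - 10*A^2
  A^6 * (38*d^2 + 7*d^4) = 7*A^14 + 66*A^10 + 118*A^6 + 66*A^2 + 7*A^-2
  A^4 * (67*d + 49*d^3 + 4*d^5) = -4*A^14 - 69*A^10 - 254*A^6 - 254*A^2 - 69*A^-2 - 4*A^-6
  A^2 * (46 + 130*d^2 + 33*d^4 + d^6) = A^14 + 39*A^10 + 277*A^6 + 524*A^2 + 277*A^-2 + 39*A^-6 + A^-10
  A^0 * (131*d + 110*d^3 + 11*d^5) = -11*A^10 - 165*A^6 - 571*A^2 - 571*A^-2 - 165*A^-6 - 11*A^-10
  A^-2 * (25 + 133*d^2 + 51*d^4 + d^6) = A^10 + 57*A^6 + 352*A^2 + 617*A^-2 + 352*A^-6 + 57*A^-10 + A^-14
  A^-4 * (37*d + 72*d^3 + 11*d^5) = -11*A^6 - 127*A^2 - 363*A^-2 - 363*A^-6 - 127*A^-10 - 11*A^-14
  A^-6 * (25*d^2 + 19*d^4 + d^6) = A^6 + 25*A^2 + 116*A^-2 + 184*A^-6 + 116*A^-10 + 25*A^-14 + A^-18
  A^-8 * (8*d^3 + 2*d^5) = -2*A^2 - 18*A^-2 - 44*A^-6 - 44*A^-10 - 18*A^-14 - 2*A^-18
  A^-10 * (d^4) = A^-2 + 4*A^-6 + 6*A^-10 + 4*A^-14 + A^-18
Summing the groups: <K> = A^18 - 2*A^14 + 2*A^10 - 3*A^6 + 4*A^2 - 3*A^-2 + 3*A^-6 - 2*A^-10 + A^-14
Normalise by the writhe: (-A^3)^(-w) = (-A^3)^(2) = A^6, so f(A) = A^6 * <K> = A^24 - 2*A^20 + 2*A^16 - 3*A^12 + 4*A^8 - 3*A^4 + 3 - 2*A^-4 + A^-8.
Substitute A = t^(-1/4), i.e. A^e → t^(-e/4): V(t) = t^2 - 2*t + 3 - 3*t^-1 + 4*t^-2 - 3*t^-3 + 2*t^-4 - 2*t^-5 + t^-6

Answer: t^2 - 2*t + 3 - 3*t^-1 + 4*t^-2 - 3*t^-3 + 2*t^-4 - 2*t^-5 + t^-6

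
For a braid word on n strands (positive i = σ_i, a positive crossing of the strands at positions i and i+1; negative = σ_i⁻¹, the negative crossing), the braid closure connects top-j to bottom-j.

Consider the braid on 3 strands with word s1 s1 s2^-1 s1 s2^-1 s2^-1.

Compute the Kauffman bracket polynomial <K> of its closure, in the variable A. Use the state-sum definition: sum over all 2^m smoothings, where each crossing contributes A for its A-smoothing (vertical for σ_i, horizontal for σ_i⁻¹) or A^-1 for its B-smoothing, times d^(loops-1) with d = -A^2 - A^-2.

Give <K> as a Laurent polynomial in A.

-A^12 + 2*A^8 - 2*A^4 + 3 - 2*A^-4 + 2*A^-8 - A^-12

Derivation:
Braid: s1 s1 s2^-1 s1 s2^-1 s2^-1 on 3 strands, 6 crossings.
Writhe w = (#positive) - (#negative) = 3 - 3 = 0.
Enumerate smoothing states for the bracket polynomial. There are 2^6 = 64 states.
Each crossing splits two ways (0=vertical, 1=horizontal). The state's weight is A^(#A-smoothings - #B-smoothings) * d^(loops - 1).
Tabulate the states by total A-exponent and number of loops L (A-exp: L × count):
  A^6: L=4 ×1
  A^4: L=3 ×6
  A^2: L=2 ×14, L=4 ×1
  A^0: L=1 ×13, L=3 ×7
  A^-2: L=2 ×14, L=4 ×1
  A^-4: L=3 ×6
  A^-6: L=4 ×1
Each group contributes A^e * Σ count * d^(L-1):
Powers of d = -A^2 - A^-2: d^2 = A^4 + 2 + A^-4; d^3 = -A^6 - 3*A^2 - 3*A^-2 - A^-6.
  A^6 * (d^3) = -A^12 - 3*A^8 - 3*A^4 - 1
  A^4 * (6*d^2) = 6*A^8 + 12*A^4 + 6
  A^2 * (14*d + d^3) = -A^8 - 17*A^4 - 17 - A^-4
  A^0 * (13 + 7*d^2) = 7*A^4 + 27 + 7*A^-4
  A^-2 * (14*d + d^3) = -A^4 - 17 - 17*A^-4 - A^-8
  A^-4 * (6*d^2) = 6 + 12*A^-4 + 6*A^-8
  A^-6 * (d^3) = -1 - 3*A^-4 - 3*A^-8 - A^-12
Summing the groups: <K> = -A^12 + 2*A^8 - 2*A^4 + 3 - 2*A^-4 + 2*A^-8 - A^-12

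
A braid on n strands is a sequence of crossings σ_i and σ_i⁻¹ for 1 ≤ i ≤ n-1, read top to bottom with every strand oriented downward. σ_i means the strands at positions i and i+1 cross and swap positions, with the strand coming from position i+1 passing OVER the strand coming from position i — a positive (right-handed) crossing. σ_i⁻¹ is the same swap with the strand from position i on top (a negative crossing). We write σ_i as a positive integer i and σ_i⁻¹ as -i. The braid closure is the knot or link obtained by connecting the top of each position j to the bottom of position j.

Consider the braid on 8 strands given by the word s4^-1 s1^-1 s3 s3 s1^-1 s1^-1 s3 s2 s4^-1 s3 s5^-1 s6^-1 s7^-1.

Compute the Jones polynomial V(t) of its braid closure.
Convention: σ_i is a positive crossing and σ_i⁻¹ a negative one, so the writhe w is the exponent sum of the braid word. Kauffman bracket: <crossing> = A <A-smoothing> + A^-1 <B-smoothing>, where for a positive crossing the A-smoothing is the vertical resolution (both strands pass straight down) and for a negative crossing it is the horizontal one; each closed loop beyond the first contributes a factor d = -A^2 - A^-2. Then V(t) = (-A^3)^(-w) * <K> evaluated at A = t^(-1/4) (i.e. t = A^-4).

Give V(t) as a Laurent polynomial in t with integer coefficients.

The presented braid s4^-1 s1^-1 s3 s3 s1^-1 s1^-1 s3 s2 s4^-1 s3 s5^-1 s6^-1 s7^-1 on 8 strands reduces by inverse Markov moves (closure unchanged at each step):
  Destabilize: the word has the form β·s7^-1 where s7^-1 occurs only as the final letter (β ∈ B_7); drop it and the last strand → 7 strands.
  Destabilize: the word has the form β·s6^-1 where s6^-1 occurs only as the final letter (β ∈ B_6); drop it and the last strand → 6 strands.
  Destabilize: the word has the form β·s5^-1 where s5^-1 occurs only as the final letter (β ∈ B_5); drop it and the last strand → 5 strands.
Reduced to β = s4^-1 s1^-1 s3 s3 s1^-1 s1^-1 s3 s2 s4^-1 s3 on 5 strands, 10 crossings.
Compute on β:
Braid: s4^-1 s1^-1 s3 s3 s1^-1 s1^-1 s3 s2 s4^-1 s3 on 5 strands, 10 crossings.
Writhe w = (#positive) - (#negative) = 5 - 5 = 0.
Computing the Kauffman bracket via state sum. There are 2^10 = 1024 states.
Smooth each crossing (0=||, 1=⌣⌢); contribution A^(Σ sign_k(1-2s_k)) * d^(L-1).
Tabulate the states by total A-exponent and number of loops L (A-exp: L × count):
  A^10: L=6 ×1
  A^8: L=5 ×10
  A^6: L=4 ×41, L=6 ×4
  A^4: L=3 ×83, L=5 ×36, L=7 ×1
  A^2: L=2 ×84, L=4 ×107, L=6 ×19
  A^0: L=1 ×33, L=3 ×143, L=5 ×70, L=7 ×6
  A^-2: L=2 ×68, L=4 ×116, L=6 ×25, L=8 ×1
  A^-4: L=3 ×64, L=5 ×52, L=7 ×4
  A^-6: L=4 ×33, L=6 ×12
  A^-8: L=5 ×9, L=7 ×1
  A^-10: L=6 ×1
Each group contributes A^e * Σ count * d^(L-1):
Powers of d = -A^2 - A^-2: d^2 = A^4 + 2 + A^-4; d^3 = -A^6 - 3*A^2 - 3*A^-2 - A^-6; d^4 = A^8 + 4*A^4 + 6 + 4*A^-4 + A^-8; d^5 = -A^10 - 5*A^6 - 10*A^2 - 10*A^-2 - 5*A^-6 - A^-10; d^6 = A^12 + 6*A^8 + 15*A^4 + 20 + 15*A^-4 + 6*A^-8 + A^-12; d^7 = -A^14 - 7*A^10 - 21*A^6 - 35*A^2 - 35*A^-2 - 21*A^-6 - 7*A^-10 - A^-14.
  A^10 * (d^5) = -A^20 - 5*A^16 - 10*A^12 - 10*A^8 - 5*A^4 - 1
  A^8 * (10*d^4) = 10*A^16 + 40*A^12 + 60*A^8 + 40*A^4 + 10
  A^6 * (41*d^3 + 4*d^5) = -4*A^16 - 61*A^12 - 163*A^8 - 163*A^4 - 61 - 4*A^-4
  A^4 * (83*d^2 + 36*d^4 + d^6) = A^16 + 42*A^12 + 242*A^8 + 402*A^4 + 242 + 42*A^-4 + A^-8
  A^2 * (84*d + 107*d^3 + 19*d^5) = -19*A^12 - 202*A^8 - 595*A^4 - 595 - 202*A^-4 - 19*A^-8
  A^0 * (33 + 143*d^2 + 70*d^4 + 6*d^6) = 6*A^12 + 106*A^8 + 513*A^4 + 859 + 513*A^-4 + 106*A^-8 + 6*A^-12
  A^-2 * (68*d + 116*d^3 + 25*d^5 + d^7) = -A^12 - 32*A^8 - 262*A^4 - 701 - 701*A^-4 - 262*A^-8 - 32*A^-12 - A^-16
  A^-4 * (64*d^2 + 52*d^4 + 4*d^6) = 4*A^8 + 76*A^4 + 332 + 520*A^-4 + 332*A^-8 + 76*A^-12 + 4*A^-16
  A^-6 * (33*d^3 + 12*d^5) = -12*A^4 - 93 - 219*A^-4 - 219*A^-8 - 93*A^-12 - 12*A^-16
  A^-8 * (9*d^4 + d^6) = A^4 + 15 + 51*A^-4 + 74*A^-8 + 51*A^-12 + 15*A^-16 + A^-20
  A^-10 * (d^5) = -1 - 5*A^-4 - 10*A^-8 - 10*A^-12 - 5*A^-16 - A^-20
Summing the groups: <K> = -A^20 + 2*A^16 - 3*A^12 + 5*A^8 - 5*A^4 + 6 - 5*A^-4 + 3*A^-8 - 2*A^-12 + A^-16
Normalise by the writhe: (-A^3)^(-w) = (-A^3)^(0) = 1, so f(A) = 1 * <K> = -A^20 + 2*A^16 - 3*A^12 + 5*A^8 - 5*A^4 + 6 - 5*A^-4 + 3*A^-8 - 2*A^-12 + A^-16.
Substitute A = t^(-1/4), i.e. A^e → t^(-e/4): V(t) = t^4 - 2*t^3 + 3*t^2 - 5*t + 6 - 5*t^-1 + 5*t^-2 - 3*t^-3 + 2*t^-4 - t^-5

Answer: t^4 - 2*t^3 + 3*t^2 - 5*t + 6 - 5*t^-1 + 5*t^-2 - 3*t^-3 + 2*t^-4 - t^-5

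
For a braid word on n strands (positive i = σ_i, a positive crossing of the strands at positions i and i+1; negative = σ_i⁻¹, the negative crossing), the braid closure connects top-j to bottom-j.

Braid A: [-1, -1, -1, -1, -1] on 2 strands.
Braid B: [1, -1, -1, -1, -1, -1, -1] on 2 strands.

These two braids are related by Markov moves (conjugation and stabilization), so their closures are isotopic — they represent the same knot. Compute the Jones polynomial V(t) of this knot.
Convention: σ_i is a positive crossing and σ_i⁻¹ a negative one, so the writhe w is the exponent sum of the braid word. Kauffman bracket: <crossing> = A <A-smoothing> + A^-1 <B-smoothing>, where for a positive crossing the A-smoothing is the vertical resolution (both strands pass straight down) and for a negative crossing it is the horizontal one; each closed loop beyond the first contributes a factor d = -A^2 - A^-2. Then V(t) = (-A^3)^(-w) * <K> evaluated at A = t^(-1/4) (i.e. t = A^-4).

t^-2 + t^-4 - t^-5 + t^-6 - t^-7

Derivation:
Markov-equivalent braids have isotopic closures, hence identical knot invariants. Strip the Markov moves from each word to reach a common short braid β, then compute V(t) once on β.
Braid A: s1^-1 s1^-1 s1^-1 s1^-1 s1^-1 on 2 strands has no conjugating prefix/suffix or stabilization to strip; take β = s1^-1 s1^-1 s1^-1 s1^-1 s1^-1.
Braid B: s1 s1^-1 s1^-1 s1^-1 s1^-1 s1^-1 s1^-1 on 2 strands reduces by inverse Markov moves (closure unchanged at each step):
  Deconjugate: the word is γ·β·γ⁻¹ with γ = s1 (prefix) and γ⁻¹ = s1^-1 (suffix); strip both.
Reduced to β = s1^-1 s1^-1 s1^-1 s1^-1 s1^-1 on 2 strands, 5 crossings.
Both give the same β = s1^-1 s1^-1 s1^-1 s1^-1 s1^-1 on 2 strands, so one state sum suffices:
Braid: s1^-1 s1^-1 s1^-1 s1^-1 s1^-1 on 2 strands, 5 crossings.
Writhe w = (#positive) - (#negative) = 0 - 5 = -5.
Computing the Kauffman bracket via state sum. There are 2^5 = 32 states.
Each crossing splits two ways (0=vertical, 1=horizontal). The state's weight is A^(#A-smoothings - #B-smoothings) * d^(loops - 1).
  state 00000: A-exp=-5, loops=2, term = A^-5 * d^1
  state 00001: A-exp=-3, loops=1, term = A^-3 * d^0
  state 00010: A-exp=-3, loops=1, term = A^-3 * d^0
  state 00011: A-exp=-1, loops=2, term = A^-1 * d^1
  state 00100: A-exp=-3, loops=1, term = A^-3 * d^0
  state 00101: A-exp=-1, loops=2, term = A^-1 * d^1
  state 00110: A-exp=-1, loops=2, term = A^-1 * d^1
  state 00111: A-exp=+1, loops=3, term = A^1 * d^2
  state 01000: A-exp=-3, loops=1, term = A^-3 * d^0
  state 01001: A-exp=-1, loops=2, term = A^-1 * d^1
  state 01010: A-exp=-1, loops=2, term = A^-1 * d^1
  state 01011: A-exp=+1, loops=3, term = A^1 * d^2
  state 01100: A-exp=-1, loops=2, term = A^-1 * d^1
  state 01101: A-exp=+1, loops=3, term = A^1 * d^2
  state 01110: A-exp=+1, loops=3, term = A^1 * d^2
  state 01111: A-exp=+3, loops=4, term = A^3 * d^3
  state 10000: A-exp=-3, loops=1, term = A^-3 * d^0
  state 10001: A-exp=-1, loops=2, term = A^-1 * d^1
  state 10010: A-exp=-1, loops=2, term = A^-1 * d^1
  state 10011: A-exp=+1, loops=3, term = A^1 * d^2
  state 10100: A-exp=-1, loops=2, term = A^-1 * d^1
  state 10101: A-exp=+1, loops=3, term = A^1 * d^2
  state 10110: A-exp=+1, loops=3, term = A^1 * d^2
  state 10111: A-exp=+3, loops=4, term = A^3 * d^3
  state 11000: A-exp=-1, loops=2, term = A^-1 * d^1
  state 11001: A-exp=+1, loops=3, term = A^1 * d^2
  state 11010: A-exp=+1, loops=3, term = A^1 * d^2
  state 11011: A-exp=+3, loops=4, term = A^3 * d^3
  state 11100: A-exp=+1, loops=3, term = A^1 * d^2
  state 11101: A-exp=+3, loops=4, term = A^3 * d^3
  state 11110: A-exp=+3, loops=4, term = A^3 * d^3
  state 11111: A-exp=+5, loops=5, term = A^5 * d^4
Collect the terms by A-exponent (count of states per loop number):
Powers of d = -A^2 - A^-2: d^2 = A^4 + 2 + A^-4; d^3 = -A^6 - 3*A^2 - 3*A^-2 - A^-6; d^4 = A^8 + 4*A^4 + 6 + 4*A^-4 + A^-8.
  A^5 * (d^4) = A^13 + 4*A^9 + 6*A^5 + 4*A + A^-3
  A^3 * (5*d^3) = -5*A^9 - 15*A^5 - 15*A - 5*A^-3
  A^1 * (10*d^2) = 10*A^5 + 20*A + 10*A^-3
  A^-1 * (10*d) = -10*A - 10*A^-3
  A^-3 * (5) = 5*A^-3
  A^-5 * (d) = -A^-3 - A^-7
Summing the groups: <K> = A^13 - A^9 + A^5 - A - A^-7
Normalise by the writhe: (-A^3)^(-w) = (-A^3)^(5) = -A^15, so f(A) = -A^15 * <K> = -A^28 + A^24 - A^20 + A^16 + A^8.
Substitute A = t^(-1/4), i.e. A^e → t^(-e/4): V(t) = t^-2 + t^-4 - t^-5 + t^-6 - t^-7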